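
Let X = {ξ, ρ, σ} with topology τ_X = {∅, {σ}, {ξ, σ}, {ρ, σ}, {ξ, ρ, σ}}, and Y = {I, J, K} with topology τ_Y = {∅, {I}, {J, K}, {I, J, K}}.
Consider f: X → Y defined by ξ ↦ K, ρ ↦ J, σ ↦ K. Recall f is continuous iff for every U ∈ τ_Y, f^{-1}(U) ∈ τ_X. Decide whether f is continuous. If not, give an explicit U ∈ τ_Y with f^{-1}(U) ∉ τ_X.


f IS continuous.

Compute f^{-1}(U) for each U ∈ τ_Y:
  U = ∅: f^{-1}(U) = ∅ ∈ τ_X ✓.
  U = {I}: f^{-1}(U) = ∅ ∈ τ_X ✓.
  U = {J, K}: f^{-1}(U) = {ξ, ρ, σ} ∈ τ_X ✓.
  U = {I, J, K}: f^{-1}(U) = {ξ, ρ, σ} ∈ τ_X ✓.
Every preimage lies in τ_X, so f IS continuous.


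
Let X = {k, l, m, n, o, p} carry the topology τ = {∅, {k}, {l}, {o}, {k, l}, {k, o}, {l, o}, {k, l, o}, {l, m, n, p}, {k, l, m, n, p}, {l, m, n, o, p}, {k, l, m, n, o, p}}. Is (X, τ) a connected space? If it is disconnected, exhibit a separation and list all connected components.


(X, τ) is disconnected; components = [{k}, {o}, {l, m, n, p}].

Find clopen sets (U ∈ τ with X ∖ U ∈ τ):
  U = ∅, X ∖ U = {k, l, m, n, o, p} — both open, so U is clopen.
  U = {k}, X ∖ U = {l, m, n, o, p} — both open, so U is clopen.
  U = {o}, X ∖ U = {k, l, m, n, p} — both open, so U is clopen.
  U = {k, o}, X ∖ U = {l, m, n, p} — both open, so U is clopen.
  U = {l, m, n, p}, X ∖ U = {k, o} — both open, so U is clopen.
  U = {k, l, m, n, p}, X ∖ U = {o} — both open, so U is clopen.
  U = {l, m, n, o, p}, X ∖ U = {k} — both open, so U is clopen.
  U = {k, l, m, n, o, p}, X ∖ U = ∅ — both open, so U is clopen.
Nontrivial clopen(s) exist: e.g. {l, m, n, o, p}. So (X, τ) is disconnected.
Compute connected components by grouping points that agree on all clopens:
  component: {k}
  component: {o}
  component: {l, m, n, p}


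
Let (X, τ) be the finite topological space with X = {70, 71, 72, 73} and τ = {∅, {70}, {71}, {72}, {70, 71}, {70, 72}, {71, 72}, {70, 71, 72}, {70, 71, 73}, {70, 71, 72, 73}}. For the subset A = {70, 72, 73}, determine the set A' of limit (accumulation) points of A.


A' = {73}

For each x ∈ X, list the open sets U ∈ τ with x ∈ U, then check whether U ∩ (A ∖ {x}) ≠ ∅ for every such U.
  x = 70: open {70} ∋ x has {70} ∩ (A ∖ {70}) = ∅, so x is NOT a limit point.
  x = 71: open {71} ∋ x has {71} ∩ (A ∖ {71}) = ∅, so x is NOT a limit point.
  x = 72: open {72} ∋ x has {72} ∩ (A ∖ {72}) = ∅, so x is NOT a limit point.
  x = 73: opens ∋ x are {70, 71, 73}, {70, 71, 72, 73}; each meets A ∖ {73}, so x IS a limit point.
Collecting: A' = {73}.


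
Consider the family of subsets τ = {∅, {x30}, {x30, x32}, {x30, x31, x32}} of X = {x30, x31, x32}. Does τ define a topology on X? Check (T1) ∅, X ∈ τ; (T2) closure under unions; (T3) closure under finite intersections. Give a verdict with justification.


τ IS a topology on X.

Axiom (T1): ∅ ∈ τ? Yes; X ∈ τ? Yes.
Axiom (T2/T3): check pairwise unions and intersections of members of τ.
All pairwise intersections and unions checked — each lies in τ. Therefore τ satisfies (T1), (T2), (T3): it IS a topology on X.


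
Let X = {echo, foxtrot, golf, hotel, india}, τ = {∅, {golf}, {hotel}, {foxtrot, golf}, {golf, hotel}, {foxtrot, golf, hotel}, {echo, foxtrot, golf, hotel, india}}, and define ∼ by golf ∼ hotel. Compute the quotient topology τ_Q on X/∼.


X/∼ = {[echo], [foxtrot], [golf=hotel], [india]}; |τ_Q| = 4.

Equivalence classes: [echo], [foxtrot], [golf=hotel], [india].
Quotient map π: X → X/∼ sends echo ↦ [echo], foxtrot ↦ [foxtrot], golf ↦ [golf=hotel], hotel ↦ [golf=hotel], india ↦ [india].
For each subset V ⊆ X/∼, compute π^{-1}(V) ⊆ X and check whether π^{-1}(V) ∈ τ. V is open in τ_Q iff π^{-1}(V) ∈ τ.
  V = {}: π^{-1}(V) = ∅ ∈ τ ✓.
  V = {[echo]}: π^{-1}(V) = {echo} ∉ τ ✗.
  V = {[foxtrot]}: π^{-1}(V) = {foxtrot} ∉ τ ✗.
  V = {[echo], [foxtrot]}: π^{-1}(V) = {echo, foxtrot} ∉ τ ✗.
  V = {[golf=hotel]}: π^{-1}(V) = {golf, hotel} ∈ τ ✓.
  V = {[echo], [golf=hotel]}: π^{-1}(V) = {echo, golf, hotel} ∉ τ ✗.
  V = {[foxtrot], [golf=hotel]}: π^{-1}(V) = {foxtrot, golf, hotel} ∈ τ ✓.
  V = {[echo], [foxtrot], [golf=hotel]}: π^{-1}(V) = {echo, foxtrot, golf, hotel} ∉ τ ✗.
  V = {[india]}: π^{-1}(V) = {india} ∉ τ ✗.
  V = {[echo], [india]}: π^{-1}(V) = {echo, india} ∉ τ ✗.
  V = {[foxtrot], [india]}: π^{-1}(V) = {foxtrot, india} ∉ τ ✗.
  V = {[echo], [foxtrot], [india]}: π^{-1}(V) = {echo, foxtrot, india} ∉ τ ✗.
  V = {[golf=hotel], [india]}: π^{-1}(V) = {golf, hotel, india} ∉ τ ✗.
  V = {[echo], [golf=hotel], [india]}: π^{-1}(V) = {echo, golf, hotel, india} ∉ τ ✗.
  V = {[foxtrot], [golf=hotel], [india]}: π^{-1}(V) = {foxtrot, golf, hotel, india} ∉ τ ✗.
  V = {[echo], [foxtrot], [golf=hotel], [india]}: π^{-1}(V) = {echo, foxtrot, golf, hotel, india} ∈ τ ✓.
Open sets in the quotient: τ_Q = {{}, {[golf=hotel]}, {[foxtrot], [golf=hotel]}, {[echo], [foxtrot], [golf=hotel], [india]}} (4 elements).


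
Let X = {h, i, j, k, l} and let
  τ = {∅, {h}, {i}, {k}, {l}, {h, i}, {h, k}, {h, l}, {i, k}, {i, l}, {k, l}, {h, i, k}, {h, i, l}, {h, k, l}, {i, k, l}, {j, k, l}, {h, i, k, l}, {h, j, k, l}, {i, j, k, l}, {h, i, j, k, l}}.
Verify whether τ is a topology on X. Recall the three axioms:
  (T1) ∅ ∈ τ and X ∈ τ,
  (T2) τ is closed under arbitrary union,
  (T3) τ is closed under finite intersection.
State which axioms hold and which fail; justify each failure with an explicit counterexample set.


τ IS a topology on X.

Axiom (T1): ∅ ∈ τ? Yes; X ∈ τ? Yes.
Axiom (T2/T3): check pairwise unions and intersections of members of τ.
All pairwise intersections and unions checked — each lies in τ. Therefore τ satisfies (T1), (T2), (T3): it IS a topology on X.


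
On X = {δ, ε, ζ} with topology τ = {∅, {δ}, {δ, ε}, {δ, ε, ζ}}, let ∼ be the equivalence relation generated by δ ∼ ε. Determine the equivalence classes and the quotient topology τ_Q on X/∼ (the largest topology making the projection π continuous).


X/∼ = {[δ=ε], [ζ]}; |τ_Q| = 3.

Equivalence classes: [δ=ε], [ζ].
Quotient map π: X → X/∼ sends δ ↦ [δ=ε], ε ↦ [δ=ε], ζ ↦ [ζ].
For each subset V ⊆ X/∼, compute π^{-1}(V) ⊆ X and check whether π^{-1}(V) ∈ τ. V is open in τ_Q iff π^{-1}(V) ∈ τ.
  V = {}: π^{-1}(V) = ∅ ∈ τ ✓.
  V = {[δ=ε]}: π^{-1}(V) = {δ, ε} ∈ τ ✓.
  V = {[ζ]}: π^{-1}(V) = {ζ} ∉ τ ✗.
  V = {[δ=ε], [ζ]}: π^{-1}(V) = {δ, ε, ζ} ∈ τ ✓.
Open sets in the quotient: τ_Q = {{}, {[δ=ε]}, {[δ=ε], [ζ]}} (3 elements).


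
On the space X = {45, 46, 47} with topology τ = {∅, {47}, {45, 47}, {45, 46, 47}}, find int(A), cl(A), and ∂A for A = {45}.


int(A) = ∅, cl(A) = {45, 46}, ∂A = {45, 46}.

Closed sets in (X, τ) are complements of opens:
  closed(X, τ) = {∅, {46}, {45, 46}, {45, 46, 47}}.
int(A) = ⋃ {U ∈ τ : U ⊆ A}. Opens contained in A: ∅.
Taking the union of these: int(A) = ∅.
cl(A) = ⋂ {C closed : A ⊆ C}. Closed sets containing A: {45, 46}, {45, 46, 47}.
Intersecting these: cl(A) = {45, 46}.
∂A = cl(A) ∖ int(A) = {45, 46} ∖ ∅ = {45, 46}.


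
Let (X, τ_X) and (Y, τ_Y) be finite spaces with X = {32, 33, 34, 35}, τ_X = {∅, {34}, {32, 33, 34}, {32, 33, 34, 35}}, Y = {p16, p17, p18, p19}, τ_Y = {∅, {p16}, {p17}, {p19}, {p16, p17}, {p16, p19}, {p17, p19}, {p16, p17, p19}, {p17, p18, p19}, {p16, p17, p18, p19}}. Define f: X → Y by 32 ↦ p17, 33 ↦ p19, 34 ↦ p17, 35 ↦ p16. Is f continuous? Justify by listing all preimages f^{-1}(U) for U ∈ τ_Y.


f is NOT continuous.

Compute f^{-1}(U) for each U ∈ τ_Y:
  U = ∅: f^{-1}(U) = ∅ ∈ τ_X ✓.
  U = {p16}: f^{-1}(U) = {35} ∉ τ_X ✗.
  U = {p17}: f^{-1}(U) = {32, 34} ∉ τ_X ✗.
  U = {p19}: f^{-1}(U) = {33} ∉ τ_X ✗.
  U = {p16, p17}: f^{-1}(U) = {32, 34, 35} ∉ τ_X ✗.
  U = {p16, p19}: f^{-1}(U) = {33, 35} ∉ τ_X ✗.
  U = {p17, p19}: f^{-1}(U) = {32, 33, 34} ∈ τ_X ✓.
  U = {p16, p17, p19}: f^{-1}(U) = {32, 33, 34, 35} ∈ τ_X ✓.
  U = {p17, p18, p19}: f^{-1}(U) = {32, 33, 34} ∈ τ_X ✓.
  U = {p16, p17, p18, p19}: f^{-1}(U) = {32, 33, 34, 35} ∈ τ_X ✓.
Found U = {p16} with f^{-1}(U) = {35} not in τ_X. Therefore f is NOT continuous.


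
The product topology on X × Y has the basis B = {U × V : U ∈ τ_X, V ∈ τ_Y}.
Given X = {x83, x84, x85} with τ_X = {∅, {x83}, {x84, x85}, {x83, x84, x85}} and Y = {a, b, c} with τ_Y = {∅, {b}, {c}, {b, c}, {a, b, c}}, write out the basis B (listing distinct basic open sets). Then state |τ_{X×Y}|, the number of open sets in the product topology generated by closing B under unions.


Basis B = {∅ × ∅, {x83} × {b}, {x83} × {c}, {x83} × {b, c}, {x84, x85} × {b}, {x84, x85} × {c}, {x83} × {a, b, c}, {x83, x84, x85} × {b}, {x83, x84, x85} × {c}, {x84, x85} × {b, c}, {x83, x84, x85} × {b, c}, {x84, x85} × {a, b, c}, {x83, x84, x85} × {a, b, c}}; |τ_{X×Y}| = 25.

Enumerate products U × V with U ∈ τ_X, V ∈ τ_Y (deduplicated):
  ∅ × ∅ = {} (∅)
  {x83} × {b} = {(x83,b)}
  {x83} × {c} = {(x83,c)}
  {x83} × {b, c} = {(x83,b), (x83,c)}
  {x84, x85} × {b} = {(x84,b), (x85,b)}
  {x84, x85} × {c} = {(x84,c), (x85,c)}
  {x83} × {a, b, c} = {(x83,a), (x83,b), (x83,c)}
  {x83, x84, x85} × {b} = {(x83,b), (x84,b), (x85,b)}
  {x83, x84, x85} × {c} = {(x83,c), (x84,c), (x85,c)}
  {x84, x85} × {b, c} = {(x84,b), (x84,c), (x85,b), (x85,c)}
  {x83, x84, x85} × {b, c} = {(x83,b), (x83,c), (x84,b), (x84,c), (x85,b), (x85,c)}
  {x84, x85} × {a, b, c} = {(x84,a), (x84,b), (x84,c), (x85,a), (x85,b), (x85,c)}
  {x83, x84, x85} × {a, b, c} = {(x83,a), (x83,b), (x83,c), (x84,a), (x84,b), (x84,c), (x85,a), (x85,b), (x85,c)}
These 13 distinct sets form the basis B.
Close under arbitrary unions to get τ_{X×Y}; counting gives |τ_{X×Y}| = 25.


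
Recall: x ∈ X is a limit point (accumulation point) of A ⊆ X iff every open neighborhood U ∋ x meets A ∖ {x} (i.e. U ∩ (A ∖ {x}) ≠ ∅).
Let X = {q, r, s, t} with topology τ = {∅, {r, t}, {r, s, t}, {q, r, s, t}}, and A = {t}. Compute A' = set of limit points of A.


A' = {q, r, s}

For each x ∈ X, list the open sets U ∈ τ with x ∈ U, then check whether U ∩ (A ∖ {x}) ≠ ∅ for every such U.
  x = q: opens ∋ x are {q, r, s, t}; each meets A ∖ {q}, so x IS a limit point.
  x = r: opens ∋ x are {r, t}, {r, s, t}, {q, r, s, t}; each meets A ∖ {r}, so x IS a limit point.
  x = s: opens ∋ x are {r, s, t}, {q, r, s, t}; each meets A ∖ {s}, so x IS a limit point.
  x = t: open {r, t} ∋ x has {r, t} ∩ (A ∖ {t}) = ∅, so x is NOT a limit point.
Collecting: A' = {q, r, s}.


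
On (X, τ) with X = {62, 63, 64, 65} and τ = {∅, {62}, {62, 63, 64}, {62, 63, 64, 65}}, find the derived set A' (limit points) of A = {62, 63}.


A' = {63, 64, 65}

For each x ∈ X, list the open sets U ∈ τ with x ∈ U, then check whether U ∩ (A ∖ {x}) ≠ ∅ for every such U.
  x = 62: open {62} ∋ x has {62} ∩ (A ∖ {62}) = ∅, so x is NOT a limit point.
  x = 63: opens ∋ x are {62, 63, 64}, {62, 63, 64, 65}; each meets A ∖ {63}, so x IS a limit point.
  x = 64: opens ∋ x are {62, 63, 64}, {62, 63, 64, 65}; each meets A ∖ {64}, so x IS a limit point.
  x = 65: opens ∋ x are {62, 63, 64, 65}; each meets A ∖ {65}, so x IS a limit point.
Collecting: A' = {63, 64, 65}.


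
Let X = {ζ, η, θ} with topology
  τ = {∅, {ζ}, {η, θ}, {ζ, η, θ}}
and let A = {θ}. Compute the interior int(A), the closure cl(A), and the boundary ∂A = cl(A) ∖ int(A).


int(A) = ∅, cl(A) = {η, θ}, ∂A = {η, θ}.

Closed sets in (X, τ) are complements of opens:
  closed(X, τ) = {∅, {ζ}, {η, θ}, {ζ, η, θ}}.
int(A) = ⋃ {U ∈ τ : U ⊆ A}. Opens contained in A: ∅.
Taking the union of these: int(A) = ∅.
cl(A) = ⋂ {C closed : A ⊆ C}. Closed sets containing A: {η, θ}, {ζ, η, θ}.
Intersecting these: cl(A) = {η, θ}.
∂A = cl(A) ∖ int(A) = {η, θ} ∖ ∅ = {η, θ}.


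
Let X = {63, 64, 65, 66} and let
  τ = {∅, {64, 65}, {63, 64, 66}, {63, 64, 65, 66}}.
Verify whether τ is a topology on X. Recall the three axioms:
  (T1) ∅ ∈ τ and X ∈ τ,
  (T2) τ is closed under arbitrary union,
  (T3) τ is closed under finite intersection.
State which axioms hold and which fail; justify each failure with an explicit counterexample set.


τ is NOT a topology on X.

Axiom (T1): ∅ ∈ τ? Yes; X ∈ τ? Yes.
Axiom (T2/T3): check pairwise unions and intersections of members of τ.
Counterexample for (T3): {64, 65} ∩ {63, 64, 66} = {64} ∉ τ. Therefore τ is NOT a topology.


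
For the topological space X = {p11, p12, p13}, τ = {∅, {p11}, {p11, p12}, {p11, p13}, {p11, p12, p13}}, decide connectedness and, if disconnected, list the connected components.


(X, τ) is connected.

Find clopen sets (U ∈ τ with X ∖ U ∈ τ):
  U = ∅, X ∖ U = {p11, p12, p13} — both open, so U is clopen.
  U = {p11, p12, p13}, X ∖ U = ∅ — both open, so U is clopen.
Only trivial clopens (∅ and X) exist, so (X, τ) is connected.
Compute connected components by grouping points that agree on all clopens:
  component: {p11, p12, p13}


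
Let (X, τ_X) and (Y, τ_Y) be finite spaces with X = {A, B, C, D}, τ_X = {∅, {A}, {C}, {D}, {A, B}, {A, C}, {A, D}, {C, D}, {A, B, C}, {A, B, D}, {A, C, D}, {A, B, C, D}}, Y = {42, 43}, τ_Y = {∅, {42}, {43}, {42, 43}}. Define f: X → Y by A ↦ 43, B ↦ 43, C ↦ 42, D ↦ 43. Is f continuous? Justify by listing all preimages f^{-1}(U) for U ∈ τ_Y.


f IS continuous.

Compute f^{-1}(U) for each U ∈ τ_Y:
  U = ∅: f^{-1}(U) = ∅ ∈ τ_X ✓.
  U = {42}: f^{-1}(U) = {C} ∈ τ_X ✓.
  U = {43}: f^{-1}(U) = {A, B, D} ∈ τ_X ✓.
  U = {42, 43}: f^{-1}(U) = {A, B, C, D} ∈ τ_X ✓.
Every preimage lies in τ_X, so f IS continuous.


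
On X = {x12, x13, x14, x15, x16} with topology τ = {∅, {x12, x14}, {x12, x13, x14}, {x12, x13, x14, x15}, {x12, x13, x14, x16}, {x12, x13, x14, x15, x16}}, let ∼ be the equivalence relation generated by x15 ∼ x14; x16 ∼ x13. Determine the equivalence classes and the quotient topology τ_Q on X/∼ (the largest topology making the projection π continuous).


X/∼ = {[x12], [x13=x16], [x14=x15]}; |τ_Q| = 2.

Equivalence classes: [x12], [x13=x16], [x14=x15].
Quotient map π: X → X/∼ sends x12 ↦ [x12], x13 ↦ [x13=x16], x14 ↦ [x14=x15], x15 ↦ [x14=x15], x16 ↦ [x13=x16].
For each subset V ⊆ X/∼, compute π^{-1}(V) ⊆ X and check whether π^{-1}(V) ∈ τ. V is open in τ_Q iff π^{-1}(V) ∈ τ.
  V = {}: π^{-1}(V) = ∅ ∈ τ ✓.
  V = {[x12]}: π^{-1}(V) = {x12} ∉ τ ✗.
  V = {[x13=x16]}: π^{-1}(V) = {x13, x16} ∉ τ ✗.
  V = {[x12], [x13=x16]}: π^{-1}(V) = {x12, x13, x16} ∉ τ ✗.
  V = {[x14=x15]}: π^{-1}(V) = {x14, x15} ∉ τ ✗.
  V = {[x12], [x14=x15]}: π^{-1}(V) = {x12, x14, x15} ∉ τ ✗.
  V = {[x13=x16], [x14=x15]}: π^{-1}(V) = {x13, x14, x15, x16} ∉ τ ✗.
  V = {[x12], [x13=x16], [x14=x15]}: π^{-1}(V) = {x12, x13, x14, x15, x16} ∈ τ ✓.
Open sets in the quotient: τ_Q = {{}, {[x12], [x13=x16], [x14=x15]}} (2 elements).


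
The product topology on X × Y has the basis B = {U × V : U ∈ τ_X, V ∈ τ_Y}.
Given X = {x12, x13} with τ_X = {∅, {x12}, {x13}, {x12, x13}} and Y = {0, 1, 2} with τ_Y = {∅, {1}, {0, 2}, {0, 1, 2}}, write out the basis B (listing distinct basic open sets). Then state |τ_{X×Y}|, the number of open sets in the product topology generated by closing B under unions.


Basis B = {∅ × ∅, {x12} × {1}, {x13} × {1}, {x12} × {0, 2}, {x12, x13} × {1}, {x13} × {0, 2}, {x12} × {0, 1, 2}, {x13} × {0, 1, 2}, {x12, x13} × {0, 2}, {x12, x13} × {0, 1, 2}}; |τ_{X×Y}| = 16.

Enumerate products U × V with U ∈ τ_X, V ∈ τ_Y (deduplicated):
  ∅ × ∅ = {} (∅)
  {x12} × {1} = {(x12,1)}
  {x13} × {1} = {(x13,1)}
  {x12} × {0, 2} = {(x12,0), (x12,2)}
  {x12, x13} × {1} = {(x12,1), (x13,1)}
  {x13} × {0, 2} = {(x13,0), (x13,2)}
  {x12} × {0, 1, 2} = {(x12,0), (x12,1), (x12,2)}
  {x13} × {0, 1, 2} = {(x13,0), (x13,1), (x13,2)}
  {x12, x13} × {0, 2} = {(x12,0), (x12,2), (x13,0), (x13,2)}
  {x12, x13} × {0, 1, 2} = {(x12,0), (x12,1), (x12,2), (x13,0), (x13,1), (x13,2)}
These 10 distinct sets form the basis B.
Close under arbitrary unions to get τ_{X×Y}; counting gives |τ_{X×Y}| = 16.


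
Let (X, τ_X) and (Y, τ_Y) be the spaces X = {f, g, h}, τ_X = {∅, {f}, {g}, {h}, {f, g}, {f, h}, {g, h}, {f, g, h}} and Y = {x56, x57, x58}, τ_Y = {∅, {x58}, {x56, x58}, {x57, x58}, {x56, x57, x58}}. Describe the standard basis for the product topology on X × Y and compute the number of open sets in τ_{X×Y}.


Basis B = {∅ × ∅, {f} × {x58}, {g} × {x58}, {h} × {x58}, {f} × {x56, x58}, {f} × {x57, x58}, {f, g} × {x58}, {f, h} × {x58}, {g} × {x56, x58}, {g} × {x57, x58}, {g, h} × {x58}, {h} × {x56, x58}, {h} × {x57, x58}, {f} × {x56, x57, x58}, {f, g, h} × {x58}, {g} × {x56, x57, x58}, {h} × {x56, x57, x58}, {f, g} × {x56, x58}, {f, h} × {x56, x58}, {f, g} × {x57, x58}, {f, h} × {x57, x58}, {g, h} × {x56, x58}, {g, h} × {x57, x58}, {f, g} × {x56, x57, x58}, {f, h} × {x56, x57, x58}, {f, g, h} × {x56, x58}, {f, g, h} × {x57, x58}, {g, h} × {x56, x57, x58}, {f, g, h} × {x56, x57, x58}}; |τ_{X×Y}| = 125.

Enumerate products U × V with U ∈ τ_X, V ∈ τ_Y (deduplicated):
  ∅ × ∅ = {} (∅)
  {f} × {x58} = {(f,x58)}
  {g} × {x58} = {(g,x58)}
  {h} × {x58} = {(h,x58)}
  {f} × {x56, x58} = {(f,x56), (f,x58)}
  {f} × {x57, x58} = {(f,x57), (f,x58)}
  {f, g} × {x58} = {(f,x58), (g,x58)}
  {f, h} × {x58} = {(f,x58), (h,x58)}
  {g} × {x56, x58} = {(g,x56), (g,x58)}
  {g} × {x57, x58} = {(g,x57), (g,x58)}
  {g, h} × {x58} = {(g,x58), (h,x58)}
  {h} × {x56, x58} = {(h,x56), (h,x58)}
  {h} × {x57, x58} = {(h,x57), (h,x58)}
  {f} × {x56, x57, x58} = {(f,x56), (f,x57), (f,x58)}
  {f, g, h} × {x58} = {(f,x58), (g,x58), (h,x58)}
  {g} × {x56, x57, x58} = {(g,x56), (g,x57), (g,x58)}
  {h} × {x56, x57, x58} = {(h,x56), (h,x57), (h,x58)}
  {f, g} × {x56, x58} = {(f,x56), (f,x58), (g,x56), (g,x58)}
  {f, h} × {x56, x58} = {(f,x56), (f,x58), (h,x56), (h,x58)}
  {f, g} × {x57, x58} = {(f,x57), (f,x58), (g,x57), (g,x58)}
  {f, h} × {x57, x58} = {(f,x57), (f,x58), (h,x57), (h,x58)}
  {g, h} × {x56, x58} = {(g,x56), (g,x58), (h,x56), (h,x58)}
  {g, h} × {x57, x58} = {(g,x57), (g,x58), (h,x57), (h,x58)}
  {f, g} × {x56, x57, x58} = {(f,x56), (f,x57), (f,x58), (g,x56), (g,x57), (g,x58)}
  {f, h} × {x56, x57, x58} = {(f,x56), (f,x57), (f,x58), (h,x56), (h,x57), (h,x58)}
  {f, g, h} × {x56, x58} = {(f,x56), (f,x58), (g,x56), (g,x58), (h,x56), (h,x58)}
  {f, g, h} × {x57, x58} = {(f,x57), (f,x58), (g,x57), (g,x58), (h,x57), (h,x58)}
  {g, h} × {x56, x57, x58} = {(g,x56), (g,x57), (g,x58), (h,x56), (h,x57), (h,x58)}
  {f, g, h} × {x56, x57, x58} = {(f,x56), (f,x57), (f,x58), (g,x56), (g,x57), (g,x58), (h,x56), (h,x57), (h,x58)}
These 29 distinct sets form the basis B.
Close under arbitrary unions to get τ_{X×Y}; counting gives |τ_{X×Y}| = 125.


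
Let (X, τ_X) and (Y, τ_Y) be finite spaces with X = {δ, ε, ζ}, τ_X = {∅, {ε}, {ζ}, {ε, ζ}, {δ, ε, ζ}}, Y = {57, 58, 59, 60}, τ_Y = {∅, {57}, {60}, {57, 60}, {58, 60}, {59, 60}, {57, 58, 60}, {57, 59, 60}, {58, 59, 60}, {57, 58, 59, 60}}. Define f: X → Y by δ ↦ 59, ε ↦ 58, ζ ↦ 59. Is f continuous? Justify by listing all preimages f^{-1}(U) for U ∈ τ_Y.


f is NOT continuous.

Compute f^{-1}(U) for each U ∈ τ_Y:
  U = ∅: f^{-1}(U) = ∅ ∈ τ_X ✓.
  U = {57}: f^{-1}(U) = ∅ ∈ τ_X ✓.
  U = {60}: f^{-1}(U) = ∅ ∈ τ_X ✓.
  U = {57, 60}: f^{-1}(U) = ∅ ∈ τ_X ✓.
  U = {58, 60}: f^{-1}(U) = {ε} ∈ τ_X ✓.
  U = {59, 60}: f^{-1}(U) = {δ, ζ} ∉ τ_X ✗.
  U = {57, 58, 60}: f^{-1}(U) = {ε} ∈ τ_X ✓.
  U = {57, 59, 60}: f^{-1}(U) = {δ, ζ} ∉ τ_X ✗.
  U = {58, 59, 60}: f^{-1}(U) = {δ, ε, ζ} ∈ τ_X ✓.
  U = {57, 58, 59, 60}: f^{-1}(U) = {δ, ε, ζ} ∈ τ_X ✓.
Found U = {59, 60} with f^{-1}(U) = {δ, ζ} not in τ_X. Therefore f is NOT continuous.


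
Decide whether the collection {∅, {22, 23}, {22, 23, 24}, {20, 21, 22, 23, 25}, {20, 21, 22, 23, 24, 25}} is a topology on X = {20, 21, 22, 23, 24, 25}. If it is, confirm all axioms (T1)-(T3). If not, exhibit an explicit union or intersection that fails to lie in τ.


τ IS a topology on X.

Axiom (T1): ∅ ∈ τ? Yes; X ∈ τ? Yes.
Axiom (T2/T3): check pairwise unions and intersections of members of τ.
All pairwise intersections and unions checked — each lies in τ. Therefore τ satisfies (T1), (T2), (T3): it IS a topology on X.


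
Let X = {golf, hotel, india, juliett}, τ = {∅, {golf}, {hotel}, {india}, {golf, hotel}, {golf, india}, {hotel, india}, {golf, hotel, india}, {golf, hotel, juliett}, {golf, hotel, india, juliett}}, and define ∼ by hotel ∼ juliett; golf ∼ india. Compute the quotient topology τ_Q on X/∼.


X/∼ = {[golf=india], [hotel=juliett]}; |τ_Q| = 3.

Equivalence classes: [golf=india], [hotel=juliett].
Quotient map π: X → X/∼ sends golf ↦ [golf=india], hotel ↦ [hotel=juliett], india ↦ [golf=india], juliett ↦ [hotel=juliett].
For each subset V ⊆ X/∼, compute π^{-1}(V) ⊆ X and check whether π^{-1}(V) ∈ τ. V is open in τ_Q iff π^{-1}(V) ∈ τ.
  V = {}: π^{-1}(V) = ∅ ∈ τ ✓.
  V = {[golf=india]}: π^{-1}(V) = {golf, india} ∈ τ ✓.
  V = {[hotel=juliett]}: π^{-1}(V) = {hotel, juliett} ∉ τ ✗.
  V = {[golf=india], [hotel=juliett]}: π^{-1}(V) = {golf, hotel, india, juliett} ∈ τ ✓.
Open sets in the quotient: τ_Q = {{}, {[golf=india]}, {[golf=india], [hotel=juliett]}} (3 elements).


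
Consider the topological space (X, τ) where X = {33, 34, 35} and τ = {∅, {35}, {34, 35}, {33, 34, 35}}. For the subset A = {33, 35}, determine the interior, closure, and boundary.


int(A) = {35}, cl(A) = {33, 34, 35}, ∂A = {33, 34}.

Closed sets in (X, τ) are complements of opens:
  closed(X, τ) = {∅, {33}, {33, 34}, {33, 34, 35}}.
int(A) = ⋃ {U ∈ τ : U ⊆ A}. Opens contained in A: ∅, {35}.
Taking the union of these: int(A) = {35}.
cl(A) = ⋂ {C closed : A ⊆ C}. Closed sets containing A: {33, 34, 35}.
Intersecting these: cl(A) = {33, 34, 35}.
∂A = cl(A) ∖ int(A) = {33, 34, 35} ∖ {35} = {33, 34}.


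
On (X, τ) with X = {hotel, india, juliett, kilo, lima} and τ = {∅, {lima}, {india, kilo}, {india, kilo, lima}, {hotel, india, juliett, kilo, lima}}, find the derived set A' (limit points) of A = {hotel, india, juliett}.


A' = {hotel, juliett, kilo}

For each x ∈ X, list the open sets U ∈ τ with x ∈ U, then check whether U ∩ (A ∖ {x}) ≠ ∅ for every such U.
  x = hotel: opens ∋ x are {hotel, india, juliett, kilo, lima}; each meets A ∖ {hotel}, so x IS a limit point.
  x = india: open {india, kilo} ∋ x has {india, kilo} ∩ (A ∖ {india}) = ∅, so x is NOT a limit point.
  x = juliett: opens ∋ x are {hotel, india, juliett, kilo, lima}; each meets A ∖ {juliett}, so x IS a limit point.
  x = kilo: opens ∋ x are {india, kilo}, {india, kilo, lima}, {hotel, india, juliett, kilo, lima}; each meets A ∖ {kilo}, so x IS a limit point.
  x = lima: open {lima} ∋ x has {lima} ∩ (A ∖ {lima}) = ∅, so x is NOT a limit point.
Collecting: A' = {hotel, juliett, kilo}.


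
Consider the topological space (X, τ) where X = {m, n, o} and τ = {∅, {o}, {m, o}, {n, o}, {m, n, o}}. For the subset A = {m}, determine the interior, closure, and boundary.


int(A) = ∅, cl(A) = {m}, ∂A = {m}.

Closed sets in (X, τ) are complements of opens:
  closed(X, τ) = {∅, {m}, {n}, {m, n}, {m, n, o}}.
int(A) = ⋃ {U ∈ τ : U ⊆ A}. Opens contained in A: ∅.
Taking the union of these: int(A) = ∅.
cl(A) = ⋂ {C closed : A ⊆ C}. Closed sets containing A: {m}, {m, n}, {m, n, o}.
Intersecting these: cl(A) = {m}.
∂A = cl(A) ∖ int(A) = {m} ∖ ∅ = {m}.


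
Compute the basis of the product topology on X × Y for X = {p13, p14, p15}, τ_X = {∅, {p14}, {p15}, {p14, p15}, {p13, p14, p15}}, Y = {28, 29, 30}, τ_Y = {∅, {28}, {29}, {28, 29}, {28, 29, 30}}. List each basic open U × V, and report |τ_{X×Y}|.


Basis B = {∅ × ∅, {p14} × {28}, {p14} × {29}, {p15} × {28}, {p15} × {29}, {p14} × {28, 29}, {p14, p15} × {28}, {p14, p15} × {29}, {p15} × {28, 29}, {p13, p14, p15} × {28}, {p13, p14, p15} × {29}, {p14} × {28, 29, 30}, {p15} × {28, 29, 30}, {p14, p15} × {28, 29}, {p13, p14, p15} × {28, 29}, {p14, p15} × {28, 29, 30}, {p13, p14, p15} × {28, 29, 30}}; |τ_{X×Y}| = 48.

Enumerate products U × V with U ∈ τ_X, V ∈ τ_Y (deduplicated):
  ∅ × ∅ = {} (∅)
  {p14} × {28} = {(p14,28)}
  {p14} × {29} = {(p14,29)}
  {p15} × {28} = {(p15,28)}
  {p15} × {29} = {(p15,29)}
  {p14} × {28, 29} = {(p14,28), (p14,29)}
  {p14, p15} × {28} = {(p14,28), (p15,28)}
  {p14, p15} × {29} = {(p14,29), (p15,29)}
  {p15} × {28, 29} = {(p15,28), (p15,29)}
  {p13, p14, p15} × {28} = {(p13,28), (p14,28), (p15,28)}
  {p13, p14, p15} × {29} = {(p13,29), (p14,29), (p15,29)}
  {p14} × {28, 29, 30} = {(p14,28), (p14,29), (p14,30)}
  {p15} × {28, 29, 30} = {(p15,28), (p15,29), (p15,30)}
  {p14, p15} × {28, 29} = {(p14,28), (p14,29), (p15,28), (p15,29)}
  {p13, p14, p15} × {28, 29} = {(p13,28), (p13,29), (p14,28), (p14,29), (p15,28), (p15,29)}
  {p14, p15} × {28, 29, 30} = {(p14,28), (p14,29), (p14,30), (p15,28), (p15,29), (p15,30)}
  {p13, p14, p15} × {28, 29, 30} = {(p13,28), (p13,29), (p13,30), (p14,28), (p14,29), (p14,30), (p15,28), (p15,29), (p15,30)}
These 17 distinct sets form the basis B.
Close under arbitrary unions to get τ_{X×Y}; counting gives |τ_{X×Y}| = 48.


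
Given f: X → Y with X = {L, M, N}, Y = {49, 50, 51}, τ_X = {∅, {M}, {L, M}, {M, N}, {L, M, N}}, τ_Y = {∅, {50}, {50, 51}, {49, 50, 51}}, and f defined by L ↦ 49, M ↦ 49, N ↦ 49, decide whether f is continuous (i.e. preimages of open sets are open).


f IS continuous.

Compute f^{-1}(U) for each U ∈ τ_Y:
  U = ∅: f^{-1}(U) = ∅ ∈ τ_X ✓.
  U = {50}: f^{-1}(U) = ∅ ∈ τ_X ✓.
  U = {50, 51}: f^{-1}(U) = ∅ ∈ τ_X ✓.
  U = {49, 50, 51}: f^{-1}(U) = {L, M, N} ∈ τ_X ✓.
Every preimage lies in τ_X, so f IS continuous.


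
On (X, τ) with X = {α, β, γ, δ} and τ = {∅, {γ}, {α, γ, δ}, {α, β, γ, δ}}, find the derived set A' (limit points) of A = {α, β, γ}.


A' = {α, β, δ}

For each x ∈ X, list the open sets U ∈ τ with x ∈ U, then check whether U ∩ (A ∖ {x}) ≠ ∅ for every such U.
  x = α: opens ∋ x are {α, γ, δ}, {α, β, γ, δ}; each meets A ∖ {α}, so x IS a limit point.
  x = β: opens ∋ x are {α, β, γ, δ}; each meets A ∖ {β}, so x IS a limit point.
  x = γ: open {γ} ∋ x has {γ} ∩ (A ∖ {γ}) = ∅, so x is NOT a limit point.
  x = δ: opens ∋ x are {α, γ, δ}, {α, β, γ, δ}; each meets A ∖ {δ}, so x IS a limit point.
Collecting: A' = {α, β, δ}.


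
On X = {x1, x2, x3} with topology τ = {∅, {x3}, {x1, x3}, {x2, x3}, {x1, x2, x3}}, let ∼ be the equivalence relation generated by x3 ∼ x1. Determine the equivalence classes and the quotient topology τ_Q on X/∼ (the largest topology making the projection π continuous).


X/∼ = {[x1=x3], [x2]}; |τ_Q| = 3.

Equivalence classes: [x1=x3], [x2].
Quotient map π: X → X/∼ sends x1 ↦ [x1=x3], x2 ↦ [x2], x3 ↦ [x1=x3].
For each subset V ⊆ X/∼, compute π^{-1}(V) ⊆ X and check whether π^{-1}(V) ∈ τ. V is open in τ_Q iff π^{-1}(V) ∈ τ.
  V = {}: π^{-1}(V) = ∅ ∈ τ ✓.
  V = {[x1=x3]}: π^{-1}(V) = {x1, x3} ∈ τ ✓.
  V = {[x2]}: π^{-1}(V) = {x2} ∉ τ ✗.
  V = {[x1=x3], [x2]}: π^{-1}(V) = {x1, x2, x3} ∈ τ ✓.
Open sets in the quotient: τ_Q = {{}, {[x1=x3]}, {[x1=x3], [x2]}} (3 elements).


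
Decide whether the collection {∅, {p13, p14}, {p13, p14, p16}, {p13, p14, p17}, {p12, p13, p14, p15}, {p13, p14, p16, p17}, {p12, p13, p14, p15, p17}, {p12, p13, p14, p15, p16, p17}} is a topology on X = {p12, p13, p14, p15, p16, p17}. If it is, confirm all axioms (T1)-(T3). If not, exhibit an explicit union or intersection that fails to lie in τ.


τ is NOT a topology on X.

Axiom (T1): ∅ ∈ τ? Yes; X ∈ τ? Yes.
Axiom (T2/T3): check pairwise unions and intersections of members of τ.
Counterexample for (T2): {p13, p14, p16} ∪ {p12, p13, p14, p15} = {p12, p13, p14, p15, p16} ∉ τ. Therefore τ is NOT a topology.


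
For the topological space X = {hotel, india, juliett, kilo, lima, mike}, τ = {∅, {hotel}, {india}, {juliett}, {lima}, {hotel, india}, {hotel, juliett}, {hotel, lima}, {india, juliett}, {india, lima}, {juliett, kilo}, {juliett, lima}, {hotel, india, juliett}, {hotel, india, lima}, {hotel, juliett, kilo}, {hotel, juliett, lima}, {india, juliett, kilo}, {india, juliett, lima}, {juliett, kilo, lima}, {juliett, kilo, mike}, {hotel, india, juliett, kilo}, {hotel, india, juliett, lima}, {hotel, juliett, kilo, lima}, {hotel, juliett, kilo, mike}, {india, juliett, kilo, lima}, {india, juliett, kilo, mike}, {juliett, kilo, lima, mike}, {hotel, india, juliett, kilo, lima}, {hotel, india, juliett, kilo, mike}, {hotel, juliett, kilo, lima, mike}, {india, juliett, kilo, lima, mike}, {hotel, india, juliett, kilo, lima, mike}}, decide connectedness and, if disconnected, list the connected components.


(X, τ) is disconnected; components = [{hotel}, {india}, {lima}, {juliett, kilo, mike}].

Find clopen sets (U ∈ τ with X ∖ U ∈ τ):
  U = ∅, X ∖ U = {hotel, india, juliett, kilo, lima, mike} — both open, so U is clopen.
  U = {hotel}, X ∖ U = {india, juliett, kilo, lima, mike} — both open, so U is clopen.
  U = {india}, X ∖ U = {hotel, juliett, kilo, lima, mike} — both open, so U is clopen.
  U = {lima}, X ∖ U = {hotel, india, juliett, kilo, mike} — both open, so U is clopen.
  U = {hotel, india}, X ∖ U = {juliett, kilo, lima, mike} — both open, so U is clopen.
  U = {hotel, lima}, X ∖ U = {india, juliett, kilo, mike} — both open, so U is clopen.
  U = {india, lima}, X ∖ U = {hotel, juliett, kilo, mike} — both open, so U is clopen.
  U = {hotel, india, lima}, X ∖ U = {juliett, kilo, mike} — both open, so U is clopen.
  U = {juliett, kilo, mike}, X ∖ U = {hotel, india, lima} — both open, so U is clopen.
  U = {hotel, juliett, kilo, mike}, X ∖ U = {india, lima} — both open, so U is clopen.
  U = {india, juliett, kilo, mike}, X ∖ U = {hotel, lima} — both open, so U is clopen.
  U = {juliett, kilo, lima, mike}, X ∖ U = {hotel, india} — both open, so U is clopen.
  U = {hotel, india, juliett, kilo, mike}, X ∖ U = {lima} — both open, so U is clopen.
  U = {hotel, juliett, kilo, lima, mike}, X ∖ U = {india} — both open, so U is clopen.
  U = {india, juliett, kilo, lima, mike}, X ∖ U = {hotel} — both open, so U is clopen.
  U = {hotel, india, juliett, kilo, lima, mike}, X ∖ U = ∅ — both open, so U is clopen.
Nontrivial clopen(s) exist: e.g. {hotel, india}. So (X, τ) is disconnected.
Compute connected components by grouping points that agree on all clopens:
  component: {hotel}
  component: {india}
  component: {lima}
  component: {juliett, kilo, mike}


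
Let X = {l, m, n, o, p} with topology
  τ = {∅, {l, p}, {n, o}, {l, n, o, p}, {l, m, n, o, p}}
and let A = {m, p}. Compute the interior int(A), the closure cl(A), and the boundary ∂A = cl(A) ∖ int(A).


int(A) = ∅, cl(A) = {l, m, p}, ∂A = {l, m, p}.

Closed sets in (X, τ) are complements of opens:
  closed(X, τ) = {∅, {m}, {l, m, p}, {m, n, o}, {l, m, n, o, p}}.
int(A) = ⋃ {U ∈ τ : U ⊆ A}. Opens contained in A: ∅.
Taking the union of these: int(A) = ∅.
cl(A) = ⋂ {C closed : A ⊆ C}. Closed sets containing A: {l, m, p}, {l, m, n, o, p}.
Intersecting these: cl(A) = {l, m, p}.
∂A = cl(A) ∖ int(A) = {l, m, p} ∖ ∅ = {l, m, p}.


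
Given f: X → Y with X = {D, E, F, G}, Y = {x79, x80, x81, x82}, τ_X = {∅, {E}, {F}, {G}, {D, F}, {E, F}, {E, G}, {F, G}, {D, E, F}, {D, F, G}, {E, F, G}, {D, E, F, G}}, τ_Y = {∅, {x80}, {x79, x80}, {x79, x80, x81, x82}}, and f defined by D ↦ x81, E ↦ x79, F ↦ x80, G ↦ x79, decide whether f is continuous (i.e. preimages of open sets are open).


f IS continuous.

Compute f^{-1}(U) for each U ∈ τ_Y:
  U = ∅: f^{-1}(U) = ∅ ∈ τ_X ✓.
  U = {x80}: f^{-1}(U) = {F} ∈ τ_X ✓.
  U = {x79, x80}: f^{-1}(U) = {E, F, G} ∈ τ_X ✓.
  U = {x79, x80, x81, x82}: f^{-1}(U) = {D, E, F, G} ∈ τ_X ✓.
Every preimage lies in τ_X, so f IS continuous.


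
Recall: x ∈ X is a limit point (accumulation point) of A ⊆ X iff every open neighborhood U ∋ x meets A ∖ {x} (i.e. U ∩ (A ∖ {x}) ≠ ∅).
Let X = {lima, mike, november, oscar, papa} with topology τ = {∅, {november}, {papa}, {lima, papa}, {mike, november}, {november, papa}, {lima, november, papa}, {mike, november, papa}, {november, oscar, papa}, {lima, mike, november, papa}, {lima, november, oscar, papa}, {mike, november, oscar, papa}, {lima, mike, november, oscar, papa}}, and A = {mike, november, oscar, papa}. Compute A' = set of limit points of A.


A' = {lima, mike, oscar}

For each x ∈ X, list the open sets U ∈ τ with x ∈ U, then check whether U ∩ (A ∖ {x}) ≠ ∅ for every such U.
  x = lima: opens ∋ x are {lima, papa}, {lima, november, papa}, {lima, mike, november, papa}, {lima, november, oscar, papa}, {lima, mike, november, oscar, papa}; each meets A ∖ {lima}, so x IS a limit point.
  x = mike: opens ∋ x are {mike, november}, {mike, november, papa}, {lima, mike, november, papa}, {mike, november, oscar, papa}, {lima, mike, november, oscar, papa}; each meets A ∖ {mike}, so x IS a limit point.
  x = november: open {november} ∋ x has {november} ∩ (A ∖ {november}) = ∅, so x is NOT a limit point.
  x = oscar: opens ∋ x are {november, oscar, papa}, {lima, november, oscar, papa}, {mike, november, oscar, papa}, {lima, mike, november, oscar, papa}; each meets A ∖ {oscar}, so x IS a limit point.
  x = papa: open {papa} ∋ x has {papa} ∩ (A ∖ {papa}) = ∅, so x is NOT a limit point.
Collecting: A' = {lima, mike, oscar}.


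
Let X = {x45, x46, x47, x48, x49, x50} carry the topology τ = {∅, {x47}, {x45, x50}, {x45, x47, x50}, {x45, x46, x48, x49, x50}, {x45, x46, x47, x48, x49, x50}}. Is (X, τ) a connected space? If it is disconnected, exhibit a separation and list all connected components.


(X, τ) is disconnected; components = [{x47}, {x45, x46, x48, x49, x50}].

Find clopen sets (U ∈ τ with X ∖ U ∈ τ):
  U = ∅, X ∖ U = {x45, x46, x47, x48, x49, x50} — both open, so U is clopen.
  U = {x47}, X ∖ U = {x45, x46, x48, x49, x50} — both open, so U is clopen.
  U = {x45, x46, x48, x49, x50}, X ∖ U = {x47} — both open, so U is clopen.
  U = {x45, x46, x47, x48, x49, x50}, X ∖ U = ∅ — both open, so U is clopen.
Nontrivial clopen(s) exist: e.g. {x45, x46, x48, x49, x50}. So (X, τ) is disconnected.
Compute connected components by grouping points that agree on all clopens:
  component: {x47}
  component: {x45, x46, x48, x49, x50}


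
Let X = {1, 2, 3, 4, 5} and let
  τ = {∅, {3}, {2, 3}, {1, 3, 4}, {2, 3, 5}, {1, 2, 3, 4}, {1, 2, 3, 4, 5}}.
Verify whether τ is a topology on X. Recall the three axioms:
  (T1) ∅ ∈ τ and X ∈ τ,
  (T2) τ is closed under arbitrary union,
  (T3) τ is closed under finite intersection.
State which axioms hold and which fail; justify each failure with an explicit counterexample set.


τ IS a topology on X.

Axiom (T1): ∅ ∈ τ? Yes; X ∈ τ? Yes.
Axiom (T2/T3): check pairwise unions and intersections of members of τ.
All pairwise intersections and unions checked — each lies in τ. Therefore τ satisfies (T1), (T2), (T3): it IS a topology on X.


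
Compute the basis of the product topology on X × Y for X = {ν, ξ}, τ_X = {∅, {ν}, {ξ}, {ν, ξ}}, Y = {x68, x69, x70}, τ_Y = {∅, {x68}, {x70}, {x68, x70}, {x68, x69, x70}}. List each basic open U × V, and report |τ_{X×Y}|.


Basis B = {∅ × ∅, {ν} × {x68}, {ν} × {x70}, {ξ} × {x68}, {ξ} × {x70}, {ν} × {x68, x70}, {ν, ξ} × {x68}, {ν, ξ} × {x70}, {ξ} × {x68, x70}, {ν} × {x68, x69, x70}, {ξ} × {x68, x69, x70}, {ν, ξ} × {x68, x70}, {ν, ξ} × {x68, x69, x70}}; |τ_{X×Y}| = 25.

Enumerate products U × V with U ∈ τ_X, V ∈ τ_Y (deduplicated):
  ∅ × ∅ = {} (∅)
  {ν} × {x68} = {(ν,x68)}
  {ν} × {x70} = {(ν,x70)}
  {ξ} × {x68} = {(ξ,x68)}
  {ξ} × {x70} = {(ξ,x70)}
  {ν} × {x68, x70} = {(ν,x68), (ν,x70)}
  {ν, ξ} × {x68} = {(ν,x68), (ξ,x68)}
  {ν, ξ} × {x70} = {(ν,x70), (ξ,x70)}
  {ξ} × {x68, x70} = {(ξ,x68), (ξ,x70)}
  {ν} × {x68, x69, x70} = {(ν,x68), (ν,x69), (ν,x70)}
  {ξ} × {x68, x69, x70} = {(ξ,x68), (ξ,x69), (ξ,x70)}
  {ν, ξ} × {x68, x70} = {(ν,x68), (ν,x70), (ξ,x68), (ξ,x70)}
  {ν, ξ} × {x68, x69, x70} = {(ν,x68), (ν,x69), (ν,x70), (ξ,x68), (ξ,x69), (ξ,x70)}
These 13 distinct sets form the basis B.
Close under arbitrary unions to get τ_{X×Y}; counting gives |τ_{X×Y}| = 25.


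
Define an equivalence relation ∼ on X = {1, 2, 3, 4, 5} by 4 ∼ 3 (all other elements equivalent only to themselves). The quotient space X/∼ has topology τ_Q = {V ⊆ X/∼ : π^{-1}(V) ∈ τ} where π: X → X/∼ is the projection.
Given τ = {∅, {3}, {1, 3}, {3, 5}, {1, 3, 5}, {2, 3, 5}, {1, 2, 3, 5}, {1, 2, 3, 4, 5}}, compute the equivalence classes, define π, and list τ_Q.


X/∼ = {[1], [2], [3=4], [5]}; |τ_Q| = 2.

Equivalence classes: [1], [2], [3=4], [5].
Quotient map π: X → X/∼ sends 1 ↦ [1], 2 ↦ [2], 3 ↦ [3=4], 4 ↦ [3=4], 5 ↦ [5].
For each subset V ⊆ X/∼, compute π^{-1}(V) ⊆ X and check whether π^{-1}(V) ∈ τ. V is open in τ_Q iff π^{-1}(V) ∈ τ.
  V = {}: π^{-1}(V) = ∅ ∈ τ ✓.
  V = {[1]}: π^{-1}(V) = {1} ∉ τ ✗.
  V = {[2]}: π^{-1}(V) = {2} ∉ τ ✗.
  V = {[1], [2]}: π^{-1}(V) = {1, 2} ∉ τ ✗.
  V = {[3=4]}: π^{-1}(V) = {3, 4} ∉ τ ✗.
  V = {[1], [3=4]}: π^{-1}(V) = {1, 3, 4} ∉ τ ✗.
  V = {[2], [3=4]}: π^{-1}(V) = {2, 3, 4} ∉ τ ✗.
  V = {[1], [2], [3=4]}: π^{-1}(V) = {1, 2, 3, 4} ∉ τ ✗.
  V = {[5]}: π^{-1}(V) = {5} ∉ τ ✗.
  V = {[1], [5]}: π^{-1}(V) = {1, 5} ∉ τ ✗.
  V = {[2], [5]}: π^{-1}(V) = {2, 5} ∉ τ ✗.
  V = {[1], [2], [5]}: π^{-1}(V) = {1, 2, 5} ∉ τ ✗.
  V = {[3=4], [5]}: π^{-1}(V) = {3, 4, 5} ∉ τ ✗.
  V = {[1], [3=4], [5]}: π^{-1}(V) = {1, 3, 4, 5} ∉ τ ✗.
  V = {[2], [3=4], [5]}: π^{-1}(V) = {2, 3, 4, 5} ∉ τ ✗.
  V = {[1], [2], [3=4], [5]}: π^{-1}(V) = {1, 2, 3, 4, 5} ∈ τ ✓.
Open sets in the quotient: τ_Q = {{}, {[1], [2], [3=4], [5]}} (2 elements).


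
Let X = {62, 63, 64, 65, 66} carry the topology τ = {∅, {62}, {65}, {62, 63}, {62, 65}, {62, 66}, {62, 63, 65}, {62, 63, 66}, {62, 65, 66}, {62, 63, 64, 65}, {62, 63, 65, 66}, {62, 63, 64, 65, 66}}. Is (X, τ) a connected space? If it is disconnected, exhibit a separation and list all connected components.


(X, τ) is connected.

Find clopen sets (U ∈ τ with X ∖ U ∈ τ):
  U = ∅, X ∖ U = {62, 63, 64, 65, 66} — both open, so U is clopen.
  U = {62, 63, 64, 65, 66}, X ∖ U = ∅ — both open, so U is clopen.
Only trivial clopens (∅ and X) exist, so (X, τ) is connected.
Compute connected components by grouping points that agree on all clopens:
  component: {62, 63, 64, 65, 66}


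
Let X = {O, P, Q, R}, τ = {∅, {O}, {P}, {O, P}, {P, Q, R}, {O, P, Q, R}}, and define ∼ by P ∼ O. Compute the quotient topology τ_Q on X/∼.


X/∼ = {[O=P], [Q], [R]}; |τ_Q| = 3.

Equivalence classes: [O=P], [Q], [R].
Quotient map π: X → X/∼ sends O ↦ [O=P], P ↦ [O=P], Q ↦ [Q], R ↦ [R].
For each subset V ⊆ X/∼, compute π^{-1}(V) ⊆ X and check whether π^{-1}(V) ∈ τ. V is open in τ_Q iff π^{-1}(V) ∈ τ.
  V = {}: π^{-1}(V) = ∅ ∈ τ ✓.
  V = {[O=P]}: π^{-1}(V) = {O, P} ∈ τ ✓.
  V = {[Q]}: π^{-1}(V) = {Q} ∉ τ ✗.
  V = {[O=P], [Q]}: π^{-1}(V) = {O, P, Q} ∉ τ ✗.
  V = {[R]}: π^{-1}(V) = {R} ∉ τ ✗.
  V = {[O=P], [R]}: π^{-1}(V) = {O, P, R} ∉ τ ✗.
  V = {[Q], [R]}: π^{-1}(V) = {Q, R} ∉ τ ✗.
  V = {[O=P], [Q], [R]}: π^{-1}(V) = {O, P, Q, R} ∈ τ ✓.
Open sets in the quotient: τ_Q = {{}, {[O=P]}, {[O=P], [Q], [R]}} (3 elements).
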